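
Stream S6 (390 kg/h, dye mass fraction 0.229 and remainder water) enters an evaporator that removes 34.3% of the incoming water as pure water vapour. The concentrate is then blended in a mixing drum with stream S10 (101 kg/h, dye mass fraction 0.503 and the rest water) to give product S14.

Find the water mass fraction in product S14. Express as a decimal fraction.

Vapour removed = 0.343×0.771×390 = 103.14 kg/h; concentrate = 286.86 kg/h.
water reaching the mixer = 197.55 (from concentrate) + 101×0.497 = 247.75 kg/h.
Product flow = 286.86 + 101 = 387.86 kg/h; water fraction = 0.639.

0.639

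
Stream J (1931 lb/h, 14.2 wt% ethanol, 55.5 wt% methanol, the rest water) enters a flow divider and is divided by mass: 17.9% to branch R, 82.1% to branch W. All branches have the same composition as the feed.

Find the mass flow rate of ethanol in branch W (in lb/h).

225.1 lb/h

Branch W total = 0.821×1931 = 1585.4 lb/h.
ethanol in W = 0.142×1585.4 = 225.12 lb/h.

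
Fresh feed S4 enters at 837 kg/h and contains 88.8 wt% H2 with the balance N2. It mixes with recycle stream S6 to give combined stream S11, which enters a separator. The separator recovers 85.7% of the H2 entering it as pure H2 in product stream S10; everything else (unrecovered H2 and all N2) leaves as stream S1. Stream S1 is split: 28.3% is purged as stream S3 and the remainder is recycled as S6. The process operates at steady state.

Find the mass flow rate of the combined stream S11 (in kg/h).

N2 enters only via S4 and leaves only via the purge: 837×0.112 = 0.283×(N2 in S1), and the separator passes all N2, so N2 in S11 = N2 in S1 = 331.25 kg/h.
H2 in S11: m_A = 837×0.888 + (1−0.283)·(1−0.857)·m_A, so m_A = 743.26/0.8975 = 828.17 kg/h.
S11 = 828.17 + 331.25 = 1159.4 kg/h.

1159 kg/h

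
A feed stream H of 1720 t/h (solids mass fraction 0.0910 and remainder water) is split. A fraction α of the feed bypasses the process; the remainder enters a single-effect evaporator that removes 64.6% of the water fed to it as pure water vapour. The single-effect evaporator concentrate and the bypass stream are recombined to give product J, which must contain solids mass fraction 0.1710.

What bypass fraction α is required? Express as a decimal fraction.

All 1720×0.091 = 156.52 t/h of solids reaches J, so J = 156.52/0.171 = 915.32 t/h and vapour = 804.68 t/h.
The evaporator receives (1−α)·1720 of feed at 0.909 water and removes 0.646 of that water:
0.646×0.909×(1−α)×1720 = 804.68
(1−α) = 804.68/1010 = 0.7967;  α = 0.2033.

0.203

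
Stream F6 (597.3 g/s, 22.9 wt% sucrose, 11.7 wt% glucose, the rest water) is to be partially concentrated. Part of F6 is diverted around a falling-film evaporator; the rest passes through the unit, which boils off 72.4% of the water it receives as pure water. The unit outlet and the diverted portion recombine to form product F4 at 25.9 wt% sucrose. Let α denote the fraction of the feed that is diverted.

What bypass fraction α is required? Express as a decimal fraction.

All 597.3×0.229 = 136.78 g/s of sucrose reaches F4, so F4 = 136.78/0.259 = 528.11 g/s and vapour = 69.185 g/s.
The evaporator receives (1−α)·597.3 of feed at 0.654 water and removes 0.724 of that water:
0.724×0.654×(1−α)×597.3 = 69.185
(1−α) = 69.185/282.82 = 0.2446;  α = 0.7554.

0.755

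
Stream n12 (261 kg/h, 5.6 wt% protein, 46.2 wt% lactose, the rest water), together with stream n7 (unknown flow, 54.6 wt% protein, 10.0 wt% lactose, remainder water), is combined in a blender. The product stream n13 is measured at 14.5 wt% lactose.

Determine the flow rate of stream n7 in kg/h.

1839 kg/h

Let n7 be the unknown flow. Total out = 261 + n7.
lactose balance: 120.58 + 0.100·n7 = 0.145·(261 + n7)
(0.100 − 0.145)·n7 = 0.145×261 − 120.58 = -82.737
n7 = -82.737 / -0.045 = 1838.6 kg/h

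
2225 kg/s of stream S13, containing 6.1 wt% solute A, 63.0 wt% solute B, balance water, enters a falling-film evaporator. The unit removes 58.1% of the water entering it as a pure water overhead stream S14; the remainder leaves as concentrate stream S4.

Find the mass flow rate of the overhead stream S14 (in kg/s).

399.5 kg/s

water entering = 2225×0.309 = 687.52 kg/s; overhead removed = 0.581×687.52 = 399.45 kg/s.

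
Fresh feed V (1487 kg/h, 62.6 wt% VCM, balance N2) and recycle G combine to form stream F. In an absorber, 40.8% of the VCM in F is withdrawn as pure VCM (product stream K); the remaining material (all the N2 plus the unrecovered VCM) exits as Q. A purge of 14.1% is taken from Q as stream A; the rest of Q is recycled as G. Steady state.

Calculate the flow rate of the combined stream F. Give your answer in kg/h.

N2 enters only via V and leaves only via the purge: 1487×0.374 = 0.141×(N2 in Q), and the absorber passes all N2, so N2 in F = N2 in Q = 3944.2 kg/h.
VCM in F: m_A = 1487×0.626 + (1−0.141)·(1−0.408)·m_A, so m_A = 930.86/0.4915 = 1894 kg/h.
F = 1894 + 3944.2 = 5838.3 kg/h.

5838 kg/h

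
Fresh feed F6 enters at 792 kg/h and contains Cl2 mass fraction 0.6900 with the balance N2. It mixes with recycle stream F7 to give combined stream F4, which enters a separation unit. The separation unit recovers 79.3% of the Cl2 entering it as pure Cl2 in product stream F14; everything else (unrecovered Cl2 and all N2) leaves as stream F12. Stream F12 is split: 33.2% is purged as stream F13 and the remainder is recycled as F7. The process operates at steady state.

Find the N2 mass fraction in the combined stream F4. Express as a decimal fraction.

0.5383

N2 enters only via F6 and leaves only via the purge: 792×0.310 = 0.332×(N2 in F12), and the separation unit passes all N2, so N2 in F4 = N2 in F12 = 739.52 kg/h.
Cl2 in F4: m_A = 792×0.690 + (1−0.332)·(1−0.793)·m_A, so m_A = 546.48/0.8617 = 634.17 kg/h.
F4 = 634.17 + 739.52 = 1373.7 kg/h.
N2 fraction in F4 = 739.52/1373.7 = 0.5383.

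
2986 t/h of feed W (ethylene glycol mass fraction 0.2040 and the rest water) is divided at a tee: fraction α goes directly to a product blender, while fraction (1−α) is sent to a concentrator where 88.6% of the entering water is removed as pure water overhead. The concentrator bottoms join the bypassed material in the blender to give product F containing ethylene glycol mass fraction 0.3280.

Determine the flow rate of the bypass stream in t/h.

1385 t/h

All 2986×0.204 = 609.14 t/h of ethylene glycol reaches F, so F = 609.14/0.328 = 1857.1 t/h and vapour = 1128.9 t/h.
The evaporator receives (1−α)·2986 of feed at 0.796 water and removes 0.886 of that water:
0.886×0.796×(1−α)×2986 = 1128.9
(1−α) = 1128.9/2105.9 = 0.5360;  α = 0.4640.
Bypass flow = 0.4640×2986 = 1385.4 t/h.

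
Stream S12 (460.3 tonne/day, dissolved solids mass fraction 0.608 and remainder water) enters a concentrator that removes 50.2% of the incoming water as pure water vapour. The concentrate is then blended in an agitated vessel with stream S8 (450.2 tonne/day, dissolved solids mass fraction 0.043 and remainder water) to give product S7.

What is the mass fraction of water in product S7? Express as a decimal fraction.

Vapour removed = 0.502×0.392×460.3 = 90.58 tonne/day; concentrate = 369.72 tonne/day.
water reaching the mixer = 89.858 (from concentrate) + 450.2×0.957 = 520.7 tonne/day.
Product flow = 369.72 + 450.2 = 819.92 tonne/day; water fraction = 0.635.

0.635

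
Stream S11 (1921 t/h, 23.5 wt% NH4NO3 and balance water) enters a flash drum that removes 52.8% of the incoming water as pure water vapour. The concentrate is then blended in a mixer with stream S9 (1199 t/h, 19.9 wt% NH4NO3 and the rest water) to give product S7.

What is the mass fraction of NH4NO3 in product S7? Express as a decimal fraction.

0.294

Vapour removed = 0.528×0.765×1921 = 775.93 t/h; concentrate = 1145.1 t/h.
NH4NO3 reaching the mixer = 451.44 (from concentrate) + 1199×0.199 = 690.04 t/h.
Product flow = 1145.1 + 1199 = 2344.1 t/h; NH4NO3 fraction = 0.294.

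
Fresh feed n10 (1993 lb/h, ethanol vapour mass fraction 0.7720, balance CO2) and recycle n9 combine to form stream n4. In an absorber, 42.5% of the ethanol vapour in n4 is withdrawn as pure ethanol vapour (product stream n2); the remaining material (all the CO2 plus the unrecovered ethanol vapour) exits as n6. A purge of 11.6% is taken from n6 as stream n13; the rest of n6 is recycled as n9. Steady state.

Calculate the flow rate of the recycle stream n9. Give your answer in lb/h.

CO2 enters only via n10 and leaves only via the purge: 1993×0.228 = 0.116×(CO2 in n6), and the absorber passes all CO2, so CO2 in n4 = CO2 in n6 = 3917.3 lb/h.
ethanol vapour in n4: m_A = 1993×0.772 + (1−0.116)·(1−0.425)·m_A, so m_A = 1538.6/0.4917 = 3129.1 lb/h.
n6 = (1−0.425)×3129.1 + 3917.3 = 5716.5 lb/h.
Recycle n9 = (1−0.116)×5716.5 = 5053.4 lb/h.

5053 lb/h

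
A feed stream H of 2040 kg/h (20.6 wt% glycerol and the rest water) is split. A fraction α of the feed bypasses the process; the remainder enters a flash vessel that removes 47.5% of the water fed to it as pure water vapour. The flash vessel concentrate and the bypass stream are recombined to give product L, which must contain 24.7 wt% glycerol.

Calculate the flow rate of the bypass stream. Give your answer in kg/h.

All 2040×0.206 = 420.24 kg/h of glycerol reaches L, so L = 420.24/0.247 = 1701.4 kg/h and vapour = 338.62 kg/h.
The evaporator receives (1−α)·2040 of feed at 0.794 water and removes 0.475 of that water:
0.475×0.794×(1−α)×2040 = 338.62
(1−α) = 338.62/769.39 = 0.4401;  α = 0.5599.
Bypass flow = 0.5599×2040 = 1142.2 kg/h.

1142 kg/h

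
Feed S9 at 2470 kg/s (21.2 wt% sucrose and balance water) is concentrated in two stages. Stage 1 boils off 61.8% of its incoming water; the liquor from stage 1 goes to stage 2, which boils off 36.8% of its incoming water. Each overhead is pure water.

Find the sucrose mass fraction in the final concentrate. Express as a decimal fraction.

water in feed = 2470×0.788 = 1946.4 kg/s.
After stage 1: water left = (1−0.618)×1946.4 = 743.51; stream total = 1267.1 kg/s.
After stage 2: water left = (1−0.368)×743.51 = 469.9; final concentrate = 993.54 kg/s.
sucrose fraction = 523.64/993.54 = 0.5270.

0.5270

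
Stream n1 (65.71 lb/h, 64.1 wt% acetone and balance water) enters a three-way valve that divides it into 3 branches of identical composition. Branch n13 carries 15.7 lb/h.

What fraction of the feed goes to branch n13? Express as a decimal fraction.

0.239

Fraction to n13 = 15.7/65.71 = 0.2389.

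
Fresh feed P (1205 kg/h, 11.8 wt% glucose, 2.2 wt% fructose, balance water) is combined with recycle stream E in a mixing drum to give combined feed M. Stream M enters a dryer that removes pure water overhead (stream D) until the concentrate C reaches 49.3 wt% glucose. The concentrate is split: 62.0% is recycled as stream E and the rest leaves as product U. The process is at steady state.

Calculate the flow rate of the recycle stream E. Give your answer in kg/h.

Overall glucose balance (none leaves overhead): glucose in fresh feed = glucose in product, i.e. 1205×0.118 = (1−0.620)·C·0.493.
C = 142.19/(0.493×0.380) = 758.99 kg/h.
Recycle E = 0.620×758.99 = 470.58 kg/h.

470.6 kg/h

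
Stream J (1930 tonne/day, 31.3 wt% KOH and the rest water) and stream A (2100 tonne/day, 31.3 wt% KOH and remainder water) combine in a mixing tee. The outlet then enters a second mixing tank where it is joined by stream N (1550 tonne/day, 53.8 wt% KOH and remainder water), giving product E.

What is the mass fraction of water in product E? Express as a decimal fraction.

0.625

Overall, product flow = 5580 tonne/day.
water in = 1930×0.687 + 2100×0.687 + 1550×0.462 = 3484.7 tonne/day.
water fraction in E = 0.625.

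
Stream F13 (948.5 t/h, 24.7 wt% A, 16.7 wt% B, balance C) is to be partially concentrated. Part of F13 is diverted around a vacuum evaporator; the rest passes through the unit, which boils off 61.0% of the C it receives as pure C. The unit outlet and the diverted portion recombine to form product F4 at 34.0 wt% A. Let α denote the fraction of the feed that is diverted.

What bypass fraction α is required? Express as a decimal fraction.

0.235

All 948.5×0.247 = 234.28 t/h of A reaches F4, so F4 = 234.28/0.340 = 689.06 t/h and vapour = 259.44 t/h.
The evaporator receives (1−α)·948.5 of feed at 0.586 C and removes 0.610 of that C:
0.610×0.586×(1−α)×948.5 = 259.44
(1−α) = 259.44/339.05 = 0.7652;  α = 0.2348.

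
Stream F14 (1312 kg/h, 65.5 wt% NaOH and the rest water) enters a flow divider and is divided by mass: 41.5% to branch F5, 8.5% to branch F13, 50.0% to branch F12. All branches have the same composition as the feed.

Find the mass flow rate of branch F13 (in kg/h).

Branch F13 flow = 0.085×1312 = 111.52 kg/h.

111.5 kg/h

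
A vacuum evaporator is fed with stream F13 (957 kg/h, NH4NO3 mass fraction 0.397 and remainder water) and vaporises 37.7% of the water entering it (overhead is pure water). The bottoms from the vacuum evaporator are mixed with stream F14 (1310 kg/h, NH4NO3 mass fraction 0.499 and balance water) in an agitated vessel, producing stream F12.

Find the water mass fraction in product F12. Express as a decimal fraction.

0.496

Vapour removed = 0.377×0.603×957 = 217.56 kg/h; concentrate = 739.44 kg/h.
water reaching the mixer = 359.52 (from concentrate) + 1310×0.501 = 1015.8 kg/h.
Product flow = 739.44 + 1310 = 2049.4 kg/h; water fraction = 0.496.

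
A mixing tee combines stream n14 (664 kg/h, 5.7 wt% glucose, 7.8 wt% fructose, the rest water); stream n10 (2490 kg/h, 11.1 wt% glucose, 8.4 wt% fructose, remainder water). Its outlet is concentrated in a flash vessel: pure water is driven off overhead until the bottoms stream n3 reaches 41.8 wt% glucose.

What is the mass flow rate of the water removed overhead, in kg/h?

2402 kg/h

glucose entering = 664×0.057 + 2490×0.111 = 314.24 kg/h.
All glucose reports to n3, so n3 = 314.24/0.418 = 751.77 kg/h.
Total feed = 3154 kg/h; overhead = 3154 − 751.77 = 2402.2 kg/h.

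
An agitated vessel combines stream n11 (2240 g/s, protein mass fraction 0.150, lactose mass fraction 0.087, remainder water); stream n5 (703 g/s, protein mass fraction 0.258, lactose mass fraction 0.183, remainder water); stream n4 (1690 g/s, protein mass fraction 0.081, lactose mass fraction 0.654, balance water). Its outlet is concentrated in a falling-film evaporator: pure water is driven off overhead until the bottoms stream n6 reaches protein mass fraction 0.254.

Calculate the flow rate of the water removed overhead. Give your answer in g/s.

2057 g/s

protein entering = 2240×0.150 + 703×0.258 + 1690×0.081 = 654.26 g/s.
All protein reports to n6, so n6 = 654.26/0.254 = 2575.8 g/s.
Total feed = 4633 g/s; overhead = 4633 − 2575.8 = 2057.2 g/s.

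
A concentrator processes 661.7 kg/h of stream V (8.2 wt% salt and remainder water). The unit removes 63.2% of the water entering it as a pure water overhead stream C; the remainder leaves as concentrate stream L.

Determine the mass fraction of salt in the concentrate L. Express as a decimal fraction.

salt is not removed: 661.7×0.082 = 54.259 kg/h of salt enters L.
water entering = 661.7×0.918 = 607.44 kg/h; overhead removed = 0.632×607.44 = 383.9 kg/h.
Concentrate = 661.7 − 383.9 = 277.8 kg/h.
Mass fraction = 54.259/277.8 = 0.1953.

0.1953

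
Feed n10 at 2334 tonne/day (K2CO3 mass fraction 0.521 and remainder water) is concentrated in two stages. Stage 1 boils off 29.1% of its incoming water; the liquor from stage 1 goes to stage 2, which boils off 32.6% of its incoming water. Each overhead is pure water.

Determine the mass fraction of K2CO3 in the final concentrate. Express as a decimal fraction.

0.695

water in feed = 2334×0.479 = 1118 tonne/day.
After stage 1: water left = (1−0.291)×1118 = 792.65; stream total = 2008.7 tonne/day.
After stage 2: water left = (1−0.326)×792.65 = 534.25; final concentrate = 1750.3 tonne/day.
K2CO3 fraction = 1216/1750.3 = 0.695.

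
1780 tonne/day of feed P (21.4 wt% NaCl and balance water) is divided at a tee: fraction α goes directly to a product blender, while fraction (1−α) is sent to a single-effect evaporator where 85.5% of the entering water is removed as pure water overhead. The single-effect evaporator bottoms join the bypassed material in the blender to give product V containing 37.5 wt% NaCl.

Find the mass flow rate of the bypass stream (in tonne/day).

All 1780×0.214 = 380.92 tonne/day of NaCl reaches V, so V = 380.92/0.375 = 1015.8 tonne/day and vapour = 764.21 tonne/day.
The evaporator receives (1−α)·1780 of feed at 0.786 water and removes 0.855 of that water:
0.855×0.786×(1−α)×1780 = 764.21
(1−α) = 764.21/1196.2 = 0.6389;  α = 0.3611.
Bypass flow = 0.3611×1780 = 642.83 tonne/day.

642.8 tonne/day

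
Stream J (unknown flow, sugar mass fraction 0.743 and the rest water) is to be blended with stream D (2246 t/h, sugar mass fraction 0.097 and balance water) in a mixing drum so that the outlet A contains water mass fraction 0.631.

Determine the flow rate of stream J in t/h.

Let J be the unknown flow. Total out = 2246 + J.
water balance: 2028.1 + 0.257·J = 0.631·(2246 + J)
(0.257 − 0.631)·J = 0.631×2246 − 2028.1 = -610.91
J = -610.91 / -0.374 = 1633.5 t/h

1633 t/h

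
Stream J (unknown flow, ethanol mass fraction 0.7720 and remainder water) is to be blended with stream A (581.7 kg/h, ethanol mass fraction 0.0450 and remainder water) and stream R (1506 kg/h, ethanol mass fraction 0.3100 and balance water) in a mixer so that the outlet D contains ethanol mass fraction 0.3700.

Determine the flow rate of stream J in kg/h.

Let J be the unknown flow. Total out = 2087.7 + J.
ethanol balance: 493.04 + 0.772·J = 0.370·(2087.7 + J)
(0.772 − 0.370)·J = 0.370×2087.7 − 493.04 = 279.41
J = 279.41 / 0.402 = 695.06 kg/h

695.1 kg/h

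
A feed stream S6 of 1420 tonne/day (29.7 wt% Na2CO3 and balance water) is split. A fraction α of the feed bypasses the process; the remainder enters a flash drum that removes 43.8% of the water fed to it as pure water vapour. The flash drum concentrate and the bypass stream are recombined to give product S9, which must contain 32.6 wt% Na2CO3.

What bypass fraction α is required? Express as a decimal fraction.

0.711

All 1420×0.297 = 421.74 tonne/day of Na2CO3 reaches S9, so S9 = 421.74/0.326 = 1293.7 tonne/day and vapour = 126.32 tonne/day.
The evaporator receives (1−α)·1420 of feed at 0.703 water and removes 0.438 of that water:
0.438×0.703×(1−α)×1420 = 126.32
(1−α) = 126.32/437.24 = 0.2889;  α = 0.7111.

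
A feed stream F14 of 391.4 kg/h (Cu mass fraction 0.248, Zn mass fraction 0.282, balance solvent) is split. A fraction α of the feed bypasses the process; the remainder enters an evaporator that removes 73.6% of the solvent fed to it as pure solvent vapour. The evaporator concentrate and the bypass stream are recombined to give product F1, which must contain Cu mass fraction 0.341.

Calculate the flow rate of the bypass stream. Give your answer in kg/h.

82.82 kg/h

All 391.4×0.248 = 97.067 kg/h of Cu reaches F1, so F1 = 97.067/0.341 = 284.65 kg/h and vapour = 106.75 kg/h.
The evaporator receives (1−α)·391.4 of feed at 0.470 solvent and removes 0.736 of that solvent:
0.736×0.470×(1−α)×391.4 = 106.75
(1−α) = 106.75/135.39 = 0.7884;  α = 0.2116.
Bypass flow = 0.2116×391.4 = 82.816 kg/h.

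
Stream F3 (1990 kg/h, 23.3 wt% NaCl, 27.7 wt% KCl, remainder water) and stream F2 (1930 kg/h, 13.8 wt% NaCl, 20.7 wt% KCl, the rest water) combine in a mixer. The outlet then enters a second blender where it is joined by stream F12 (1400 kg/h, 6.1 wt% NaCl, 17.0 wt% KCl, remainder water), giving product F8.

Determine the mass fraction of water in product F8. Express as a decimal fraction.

Overall, product flow = 5320 kg/h.
water in = 1990×0.490 + 1930×0.655 + 1400×0.769 = 3315.9 kg/h.
water fraction in F8 = 0.623.

0.623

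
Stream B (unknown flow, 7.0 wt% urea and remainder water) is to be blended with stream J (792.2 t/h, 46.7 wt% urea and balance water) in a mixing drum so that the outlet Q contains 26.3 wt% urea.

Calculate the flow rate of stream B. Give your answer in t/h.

837.4 t/h

Let B be the unknown flow. Total out = 792.2 + B.
urea balance: 369.96 + 0.070·B = 0.263·(792.2 + B)
(0.070 − 0.263)·B = 0.263×792.2 − 369.96 = -161.61
B = -161.61 / -0.193 = 837.35 t/h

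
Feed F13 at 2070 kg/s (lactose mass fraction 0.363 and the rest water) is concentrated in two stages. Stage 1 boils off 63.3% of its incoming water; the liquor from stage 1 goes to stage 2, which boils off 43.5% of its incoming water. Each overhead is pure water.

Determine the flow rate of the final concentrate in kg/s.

water in feed = 2070×0.637 = 1318.6 kg/s.
After stage 1: water left = (1−0.633)×1318.6 = 483.92; stream total = 1235.3 kg/s.
After stage 2: water left = (1−0.435)×483.92 = 273.42; final concentrate = 1024.8 kg/s.

1025 kg/s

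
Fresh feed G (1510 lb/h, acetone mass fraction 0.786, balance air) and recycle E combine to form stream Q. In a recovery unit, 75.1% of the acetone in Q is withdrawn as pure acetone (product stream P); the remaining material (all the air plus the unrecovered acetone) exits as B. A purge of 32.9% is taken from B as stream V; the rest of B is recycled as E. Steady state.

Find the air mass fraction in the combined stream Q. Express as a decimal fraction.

air enters only via G and leaves only via the purge: 1510×0.214 = 0.329×(air in B), and the recovery unit passes all air, so air in Q = air in B = 982.19 lb/h.
acetone in Q: m_A = 1510×0.786 + (1−0.329)·(1−0.751)·m_A, so m_A = 1186.9/0.8329 = 1424.9 lb/h.
Q = 1424.9 + 982.19 = 2407.1 lb/h.
air fraction in Q = 982.19/2407.1 = 0.408.

0.408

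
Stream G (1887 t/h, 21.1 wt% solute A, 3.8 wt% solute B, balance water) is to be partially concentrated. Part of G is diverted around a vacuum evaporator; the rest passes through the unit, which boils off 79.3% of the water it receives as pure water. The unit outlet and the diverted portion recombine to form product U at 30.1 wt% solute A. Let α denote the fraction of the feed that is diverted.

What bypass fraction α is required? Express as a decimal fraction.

All 1887×0.211 = 398.16 t/h of solute A reaches U, so U = 398.16/0.301 = 1322.8 t/h and vapour = 564.22 t/h.
The evaporator receives (1−α)·1887 of feed at 0.751 water and removes 0.793 of that water:
0.793×0.751×(1−α)×1887 = 564.22
(1−α) = 564.22/1123.8 = 0.5021;  α = 0.4979.

0.498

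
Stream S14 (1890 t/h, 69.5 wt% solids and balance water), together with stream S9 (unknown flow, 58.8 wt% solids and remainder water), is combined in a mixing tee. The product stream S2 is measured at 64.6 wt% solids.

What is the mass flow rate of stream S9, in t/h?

Let S9 be the unknown flow. Total out = 1890 + S9.
solids balance: 1313.5 + 0.588·S9 = 0.646·(1890 + S9)
(0.588 − 0.646)·S9 = 0.646×1890 − 1313.5 = -92.61
S9 = -92.61 / -0.058 = 1596.7 t/h

1597 t/h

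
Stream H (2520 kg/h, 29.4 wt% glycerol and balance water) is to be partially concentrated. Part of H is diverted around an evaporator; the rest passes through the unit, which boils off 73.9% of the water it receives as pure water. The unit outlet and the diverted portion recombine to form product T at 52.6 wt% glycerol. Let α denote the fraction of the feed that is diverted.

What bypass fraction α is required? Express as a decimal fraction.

0.155

All 2520×0.294 = 740.88 kg/h of glycerol reaches T, so T = 740.88/0.526 = 1408.5 kg/h and vapour = 1111.5 kg/h.
The evaporator receives (1−α)·2520 of feed at 0.706 water and removes 0.739 of that water:
0.739×0.706×(1−α)×2520 = 1111.5
(1−α) = 1111.5/1314.8 = 0.8454;  α = 0.1546.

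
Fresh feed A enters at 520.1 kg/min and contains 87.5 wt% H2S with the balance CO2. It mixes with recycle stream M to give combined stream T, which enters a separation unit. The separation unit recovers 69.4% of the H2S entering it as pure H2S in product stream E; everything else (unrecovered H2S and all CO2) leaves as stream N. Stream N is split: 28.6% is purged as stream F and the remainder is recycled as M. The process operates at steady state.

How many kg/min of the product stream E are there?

404.1 kg/min

H2S in T: m_A = 520.1×0.875 + (1−0.286)·(1−0.694)·m_A, so m_A = 455.09/0.7815 = 582.31 kg/min.
Product E = 0.694×582.31 = 404.13 kg/min.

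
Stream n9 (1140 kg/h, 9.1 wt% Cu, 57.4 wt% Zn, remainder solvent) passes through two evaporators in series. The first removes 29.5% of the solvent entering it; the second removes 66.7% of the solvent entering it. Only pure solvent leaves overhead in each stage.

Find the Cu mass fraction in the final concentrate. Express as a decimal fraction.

0.122

solvent in feed = 1140×0.335 = 381.9 kg/h.
After stage 1: solvent left = (1−0.295)×381.9 = 269.24; stream total = 1027.3 kg/h.
After stage 2: solvent left = (1−0.667)×269.24 = 89.657; final concentrate = 847.76 kg/h.
Cu fraction = 103.74/847.76 = 0.122.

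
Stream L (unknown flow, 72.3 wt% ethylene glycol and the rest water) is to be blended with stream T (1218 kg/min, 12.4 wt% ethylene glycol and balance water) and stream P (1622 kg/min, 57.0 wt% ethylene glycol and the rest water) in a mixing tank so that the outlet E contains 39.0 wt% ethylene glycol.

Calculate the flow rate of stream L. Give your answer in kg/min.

Let L be the unknown flow. Total out = 2840 + L.
ethylene glycol balance: 1075.6 + 0.723·L = 0.390·(2840 + L)
(0.723 − 0.390)·L = 0.390×2840 − 1075.6 = 32.028
L = 32.028 / 0.333 = 96.18 kg/min

96.18 kg/min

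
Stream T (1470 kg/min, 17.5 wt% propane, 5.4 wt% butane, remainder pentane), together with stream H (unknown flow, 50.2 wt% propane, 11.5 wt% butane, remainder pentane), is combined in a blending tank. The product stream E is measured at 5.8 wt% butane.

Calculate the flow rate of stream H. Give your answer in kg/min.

Let H be the unknown flow. Total out = 1470 + H.
butane balance: 79.38 + 0.115·H = 0.058·(1470 + H)
(0.115 − 0.058)·H = 0.058×1470 − 79.38 = 5.88
H = 5.88 / 0.057 = 103.16 kg/min

103.2 kg/min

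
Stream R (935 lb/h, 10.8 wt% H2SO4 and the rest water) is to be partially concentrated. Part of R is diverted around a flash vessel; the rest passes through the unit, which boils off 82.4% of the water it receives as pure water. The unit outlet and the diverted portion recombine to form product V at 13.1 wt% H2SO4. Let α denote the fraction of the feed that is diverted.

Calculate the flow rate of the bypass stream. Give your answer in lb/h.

711.7 lb/h

All 935×0.108 = 100.98 lb/h of H2SO4 reaches V, so V = 100.98/0.131 = 770.84 lb/h and vapour = 164.16 lb/h.
The evaporator receives (1−α)·935 of feed at 0.892 water and removes 0.824 of that water:
0.824×0.892×(1−α)×935 = 164.16
(1−α) = 164.16/687.23 = 0.2389;  α = 0.7611.
Bypass flow = 0.7611×935 = 711.66 lb/h.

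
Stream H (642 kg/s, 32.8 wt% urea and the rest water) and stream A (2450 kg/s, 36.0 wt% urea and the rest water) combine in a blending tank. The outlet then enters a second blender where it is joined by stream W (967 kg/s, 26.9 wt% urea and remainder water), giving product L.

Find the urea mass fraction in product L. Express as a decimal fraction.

Overall, product flow = 4059 kg/s.
urea in = 642×0.328 + 2450×0.360 + 967×0.269 = 1352.7 kg/s.
urea fraction in L = 0.3333.

0.3333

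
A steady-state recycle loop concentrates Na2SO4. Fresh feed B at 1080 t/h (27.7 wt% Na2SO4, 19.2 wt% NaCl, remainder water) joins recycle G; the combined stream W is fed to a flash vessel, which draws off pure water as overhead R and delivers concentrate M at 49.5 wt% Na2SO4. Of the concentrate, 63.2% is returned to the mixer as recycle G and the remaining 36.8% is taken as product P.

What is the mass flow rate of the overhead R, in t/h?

Overall Na2SO4 balance (none leaves overhead): Na2SO4 in fresh feed = Na2SO4 in product, i.e. 1080×0.277 = (1−0.632)·M·0.495.
M = 299.16/(0.495×0.368) = 1642.3 t/h.
Recycle G = 0.632×1642.3 = 1037.9 t/h.
Combined feed W = 1080 + 1037.9 = 2117.9 t/h.
Overhead R = W − M = 2117.9 − 1642.3 = 475.64 t/h.

475.6 t/h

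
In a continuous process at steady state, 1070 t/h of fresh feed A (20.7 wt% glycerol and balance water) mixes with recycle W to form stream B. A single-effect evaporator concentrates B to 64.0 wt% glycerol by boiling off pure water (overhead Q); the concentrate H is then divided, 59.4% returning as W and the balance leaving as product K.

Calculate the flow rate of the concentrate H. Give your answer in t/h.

852.4 t/h

Overall glycerol balance (none leaves overhead): glycerol in fresh feed = glycerol in product, i.e. 1070×0.207 = (1−0.594)·H·0.640.
H = 221.49/(0.640×0.406) = 852.41 t/h.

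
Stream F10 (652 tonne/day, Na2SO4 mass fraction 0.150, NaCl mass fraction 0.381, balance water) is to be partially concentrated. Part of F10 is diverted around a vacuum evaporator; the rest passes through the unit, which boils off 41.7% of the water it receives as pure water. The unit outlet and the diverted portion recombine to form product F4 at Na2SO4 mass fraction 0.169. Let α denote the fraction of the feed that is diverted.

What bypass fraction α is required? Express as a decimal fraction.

0.425

All 652×0.150 = 97.8 tonne/day of Na2SO4 reaches F4, so F4 = 97.8/0.169 = 578.7 tonne/day and vapour = 73.302 tonne/day.
The evaporator receives (1−α)·652 of feed at 0.469 water and removes 0.417 of that water:
0.417×0.469×(1−α)×652 = 73.302
(1−α) = 73.302/127.51 = 0.5749;  α = 0.4251.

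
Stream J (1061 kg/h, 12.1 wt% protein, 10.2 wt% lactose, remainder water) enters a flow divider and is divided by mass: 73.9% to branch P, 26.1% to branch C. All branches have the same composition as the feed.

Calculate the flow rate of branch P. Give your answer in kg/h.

Branch P flow = 0.739×1061 = 784.08 kg/h.

784.1 kg/h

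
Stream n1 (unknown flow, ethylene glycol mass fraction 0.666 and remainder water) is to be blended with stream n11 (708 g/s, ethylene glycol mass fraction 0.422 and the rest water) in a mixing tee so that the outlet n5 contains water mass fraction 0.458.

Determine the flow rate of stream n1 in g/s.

685.2 g/s

Let n1 be the unknown flow. Total out = 708 + n1.
water balance: 409.22 + 0.334·n1 = 0.458·(708 + n1)
(0.334 − 0.458)·n1 = 0.458×708 − 409.22 = -84.96
n1 = -84.96 / -0.124 = 685.16 g/s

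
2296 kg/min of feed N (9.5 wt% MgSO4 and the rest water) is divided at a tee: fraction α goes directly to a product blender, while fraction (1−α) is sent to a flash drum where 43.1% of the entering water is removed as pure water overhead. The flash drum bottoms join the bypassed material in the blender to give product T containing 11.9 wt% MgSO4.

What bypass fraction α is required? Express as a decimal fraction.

All 2296×0.095 = 218.12 kg/min of MgSO4 reaches T, so T = 218.12/0.119 = 1832.9 kg/min and vapour = 463.06 kg/min.
The evaporator receives (1−α)·2296 of feed at 0.905 water and removes 0.431 of that water:
0.431×0.905×(1−α)×2296 = 463.06
(1−α) = 463.06/895.57 = 0.5171;  α = 0.4829.

0.483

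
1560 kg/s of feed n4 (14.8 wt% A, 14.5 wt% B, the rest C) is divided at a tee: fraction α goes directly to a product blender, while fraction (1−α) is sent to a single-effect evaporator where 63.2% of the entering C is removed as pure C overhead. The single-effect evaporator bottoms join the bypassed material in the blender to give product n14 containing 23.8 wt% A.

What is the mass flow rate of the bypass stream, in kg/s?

All 1560×0.148 = 230.88 kg/s of A reaches n14, so n14 = 230.88/0.238 = 970.08 kg/s and vapour = 589.92 kg/s.
The evaporator receives (1−α)·1560 of feed at 0.707 C and removes 0.632 of that C:
0.632×0.707×(1−α)×1560 = 589.92
(1−α) = 589.92/697.05 = 0.8463;  α = 0.1537.
Bypass flow = 0.1537×1560 = 239.76 kg/s.

239.8 kg/s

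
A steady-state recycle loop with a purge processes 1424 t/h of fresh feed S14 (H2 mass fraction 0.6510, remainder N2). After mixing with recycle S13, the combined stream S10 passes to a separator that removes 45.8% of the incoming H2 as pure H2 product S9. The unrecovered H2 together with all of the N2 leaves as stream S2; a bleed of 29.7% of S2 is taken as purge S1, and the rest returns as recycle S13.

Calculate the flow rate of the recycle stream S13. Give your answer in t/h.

N2 enters only via S14 and leaves only via the purge: 1424×0.349 = 0.297×(N2 in S2), and the separator passes all N2, so N2 in S10 = N2 in S2 = 1673.3 t/h.
H2 in S10: m_A = 1424×0.651 + (1−0.297)·(1−0.458)·m_A, so m_A = 927.02/0.6190 = 1497.7 t/h.
S2 = (1−0.458)×1497.7 + 1673.3 = 2485.1 t/h.
Recycle S13 = (1−0.297)×2485.1 = 1747 t/h.

1747 t/h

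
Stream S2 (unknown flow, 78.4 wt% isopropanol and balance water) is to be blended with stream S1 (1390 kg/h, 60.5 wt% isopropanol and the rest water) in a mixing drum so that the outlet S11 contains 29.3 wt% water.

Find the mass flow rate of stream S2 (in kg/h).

Let S2 be the unknown flow. Total out = 1390 + S2.
water balance: 549.05 + 0.216·S2 = 0.293·(1390 + S2)
(0.216 − 0.293)·S2 = 0.293×1390 − 549.05 = -141.78
S2 = -141.78 / -0.077 = 1841.3 kg/h

1841 kg/h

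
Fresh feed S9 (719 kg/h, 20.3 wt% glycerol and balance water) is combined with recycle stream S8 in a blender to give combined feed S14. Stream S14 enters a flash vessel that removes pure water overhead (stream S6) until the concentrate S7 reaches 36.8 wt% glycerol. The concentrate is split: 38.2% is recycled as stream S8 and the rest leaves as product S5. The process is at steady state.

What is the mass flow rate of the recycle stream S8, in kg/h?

245.2 kg/h

Overall glycerol balance (none leaves overhead): glycerol in fresh feed = glycerol in product, i.e. 719×0.203 = (1−0.382)·S7·0.368.
S7 = 145.96/(0.368×0.618) = 641.78 kg/h.
Recycle S8 = 0.382×641.78 = 245.16 kg/h.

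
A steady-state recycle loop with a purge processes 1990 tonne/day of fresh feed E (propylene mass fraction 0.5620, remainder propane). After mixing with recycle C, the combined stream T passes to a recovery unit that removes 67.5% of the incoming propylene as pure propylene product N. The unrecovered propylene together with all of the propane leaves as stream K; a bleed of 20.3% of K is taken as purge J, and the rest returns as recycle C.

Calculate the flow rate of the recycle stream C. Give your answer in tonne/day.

propane enters only via E and leaves only via the purge: 1990×0.438 = 0.203×(propane in K), and the recovery unit passes all propane, so propane in T = propane in K = 4293.7 tonne/day.
propylene in T: m_A = 1990×0.562 + (1−0.203)·(1−0.675)·m_A, so m_A = 1118.4/0.7410 = 1509.3 tonne/day.
K = (1−0.675)×1509.3 + 4293.7 = 4784.2 tonne/day.
Recycle C = (1−0.203)×4784.2 = 3813 tonne/day.

3813 tonne/day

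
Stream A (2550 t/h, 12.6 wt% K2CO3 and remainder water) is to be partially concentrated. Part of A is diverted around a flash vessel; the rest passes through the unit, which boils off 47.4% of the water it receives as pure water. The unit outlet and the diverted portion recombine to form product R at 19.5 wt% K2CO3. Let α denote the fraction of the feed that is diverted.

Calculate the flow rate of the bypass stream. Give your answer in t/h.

All 2550×0.126 = 321.3 t/h of K2CO3 reaches R, so R = 321.3/0.195 = 1647.7 t/h and vapour = 902.31 t/h.
The evaporator receives (1−α)·2550 of feed at 0.874 water and removes 0.474 of that water:
0.474×0.874×(1−α)×2550 = 902.31
(1−α) = 902.31/1056.4 = 0.8541;  α = 0.1459.
Bypass flow = 0.1459×2550 = 371.96 t/h.

372 t/h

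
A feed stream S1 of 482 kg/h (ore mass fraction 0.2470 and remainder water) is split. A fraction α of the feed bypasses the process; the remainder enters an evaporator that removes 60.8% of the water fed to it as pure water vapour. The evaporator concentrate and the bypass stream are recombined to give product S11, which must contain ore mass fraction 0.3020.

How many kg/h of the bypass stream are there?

All 482×0.247 = 119.05 kg/h of ore reaches S11, so S11 = 119.05/0.302 = 394.22 kg/h and vapour = 87.781 kg/h.
The evaporator receives (1−α)·482 of feed at 0.753 water and removes 0.608 of that water:
0.608×0.753×(1−α)×482 = 87.781
(1−α) = 87.781/220.67 = 0.3978;  α = 0.6022.
Bypass flow = 0.6022×482 = 290.26 kg/h.

290.3 kg/h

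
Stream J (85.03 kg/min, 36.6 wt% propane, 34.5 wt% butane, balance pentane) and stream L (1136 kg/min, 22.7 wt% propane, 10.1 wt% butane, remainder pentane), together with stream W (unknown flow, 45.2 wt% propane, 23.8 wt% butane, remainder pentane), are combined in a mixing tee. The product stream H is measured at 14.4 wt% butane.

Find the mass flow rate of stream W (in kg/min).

337.8 kg/min

Let W be the unknown flow. Total out = 1221 + W.
butane balance: 144.07 + 0.238·W = 0.144·(1221 + W)
(0.238 − 0.144)·W = 0.144×1221 − 144.07 = 31.757
W = 31.757 / 0.094 = 337.84 kg/min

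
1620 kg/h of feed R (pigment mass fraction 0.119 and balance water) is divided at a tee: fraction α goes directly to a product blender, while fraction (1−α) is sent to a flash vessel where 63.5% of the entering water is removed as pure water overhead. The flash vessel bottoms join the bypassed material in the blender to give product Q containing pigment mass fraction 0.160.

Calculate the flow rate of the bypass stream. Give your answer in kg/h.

All 1620×0.119 = 192.78 kg/h of pigment reaches Q, so Q = 192.78/0.160 = 1204.9 kg/h and vapour = 415.12 kg/h.
The evaporator receives (1−α)·1620 of feed at 0.881 water and removes 0.635 of that water:
0.635×0.881×(1−α)×1620 = 415.12
(1−α) = 415.12/906.28 = 0.4581;  α = 0.5419.
Bypass flow = 0.5419×1620 = 877.96 kg/h.

878 kg/h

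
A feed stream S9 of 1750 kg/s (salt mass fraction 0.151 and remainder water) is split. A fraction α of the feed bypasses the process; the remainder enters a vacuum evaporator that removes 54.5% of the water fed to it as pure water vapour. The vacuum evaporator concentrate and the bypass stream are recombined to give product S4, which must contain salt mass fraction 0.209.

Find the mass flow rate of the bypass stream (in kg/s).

All 1750×0.151 = 264.25 kg/s of salt reaches S4, so S4 = 264.25/0.209 = 1264.4 kg/s and vapour = 485.65 kg/s.
The evaporator receives (1−α)·1750 of feed at 0.849 water and removes 0.545 of that water:
0.545×0.849×(1−α)×1750 = 485.65
(1−α) = 485.65/809.73 = 0.5998;  α = 0.4002.
Bypass flow = 0.4002×1750 = 700.42 kg/s.

700.4 kg/s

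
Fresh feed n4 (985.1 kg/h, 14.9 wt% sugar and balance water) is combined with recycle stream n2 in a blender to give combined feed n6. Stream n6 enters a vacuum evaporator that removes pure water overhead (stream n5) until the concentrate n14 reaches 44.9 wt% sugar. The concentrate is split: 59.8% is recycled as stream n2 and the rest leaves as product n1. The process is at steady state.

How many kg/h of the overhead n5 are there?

Overall sugar balance (none leaves overhead): sugar in fresh feed = sugar in product, i.e. 985.1×0.149 = (1−0.598)·n14·0.449.
n14 = 146.78/(0.449×0.402) = 813.19 kg/h.
Recycle n2 = 0.598×813.19 = 486.29 kg/h.
Combined feed n6 = 985.1 + 486.29 = 1471.4 kg/h.
Overhead n5 = n6 − n14 = 1471.4 − 813.19 = 658.2 kg/h.

658.2 kg/h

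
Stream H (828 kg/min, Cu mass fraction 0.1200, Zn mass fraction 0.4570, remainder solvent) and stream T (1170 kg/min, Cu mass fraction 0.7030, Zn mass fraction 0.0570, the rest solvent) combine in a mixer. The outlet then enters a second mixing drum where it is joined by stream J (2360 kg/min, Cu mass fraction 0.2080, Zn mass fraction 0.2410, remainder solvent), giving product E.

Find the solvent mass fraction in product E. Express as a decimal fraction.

Overall, product flow = 4358 kg/min.
solvent in = 828×0.423 + 1170×0.240 + 2360×0.551 = 1931.4 kg/min.
solvent fraction in E = 0.4432.

0.4432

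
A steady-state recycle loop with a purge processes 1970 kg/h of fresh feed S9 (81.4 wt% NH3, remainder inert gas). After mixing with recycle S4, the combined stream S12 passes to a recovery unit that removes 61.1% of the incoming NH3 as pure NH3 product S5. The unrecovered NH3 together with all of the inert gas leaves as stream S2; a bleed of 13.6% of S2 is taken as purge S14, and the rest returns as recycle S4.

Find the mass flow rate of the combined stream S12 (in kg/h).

5110 kg/h

inert gas enters only via S9 and leaves only via the purge: 1970×0.186 = 0.136×(inert gas in S2), and the recovery unit passes all inert gas, so inert gas in S12 = inert gas in S2 = 2694.3 kg/h.
NH3 in S12: m_A = 1970×0.814 + (1−0.136)·(1−0.611)·m_A, so m_A = 1603.6/0.6639 = 2415.4 kg/h.
S12 = 2415.4 + 2694.3 = 5109.6 kg/h.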